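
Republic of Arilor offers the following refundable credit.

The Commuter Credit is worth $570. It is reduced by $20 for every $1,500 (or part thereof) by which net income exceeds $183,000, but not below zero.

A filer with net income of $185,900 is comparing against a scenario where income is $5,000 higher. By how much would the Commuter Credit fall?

At $185,900 — income exceeds $183,000 by $2,900, which is 2 full-or-partial $1,500 increments; reduction = 2 × $20 = $40, leaving $530.
At $190,900 — income exceeds $183,000 by $7,900, which is 6 full-or-partial $1,500 increments; reduction = 6 × $20 = $120, leaving $450.
Lost: $530 − $450 = $80.

$80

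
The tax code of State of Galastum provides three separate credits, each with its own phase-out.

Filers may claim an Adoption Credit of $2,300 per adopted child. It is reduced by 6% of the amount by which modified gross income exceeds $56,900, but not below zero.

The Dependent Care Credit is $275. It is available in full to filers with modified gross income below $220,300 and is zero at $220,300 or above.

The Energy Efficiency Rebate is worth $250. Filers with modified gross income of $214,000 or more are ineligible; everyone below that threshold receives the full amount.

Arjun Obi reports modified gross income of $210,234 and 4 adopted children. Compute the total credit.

$525

Adoption Credit: base = 4 × $2,300 = $9,200. 6% of the $153,334 excess over $56,900 is $9,200.04 ≥ base, so the credit is $0.
Dependent Care Credit: $210,234 is below the $220,300 cutoff, so the full $275 applies.
Energy Efficiency Rebate: $210,234 is below the $214,000 cutoff, so the full $250 applies.
Total: $0 + $275 + $250 = $525.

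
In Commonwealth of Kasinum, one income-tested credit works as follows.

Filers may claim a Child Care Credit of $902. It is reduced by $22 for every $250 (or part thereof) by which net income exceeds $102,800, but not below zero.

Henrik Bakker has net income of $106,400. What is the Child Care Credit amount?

$572

Child Care Credit: income exceeds $102,800 by $3,600, which is 15 full-or-partial $250 increments; reduction = 15 × $22 = $330, leaving $572.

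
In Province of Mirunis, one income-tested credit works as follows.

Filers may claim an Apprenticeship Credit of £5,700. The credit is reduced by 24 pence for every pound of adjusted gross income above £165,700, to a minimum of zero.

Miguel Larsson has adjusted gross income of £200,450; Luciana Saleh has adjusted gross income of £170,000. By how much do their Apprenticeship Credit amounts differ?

Miguel (£200,450): Apprenticeship Credit: 24% of the £34,750 excess over £165,700 is £8,340 ≥ base, so the credit is £0.
Luciana (£170,000): Apprenticeship Credit: 24% of the £4,300 excess over £165,700 is £1,032; credit = £5,700 − £1,032 = £4,668.
Difference: |£0 − £4,668| = £4,668.

£4,668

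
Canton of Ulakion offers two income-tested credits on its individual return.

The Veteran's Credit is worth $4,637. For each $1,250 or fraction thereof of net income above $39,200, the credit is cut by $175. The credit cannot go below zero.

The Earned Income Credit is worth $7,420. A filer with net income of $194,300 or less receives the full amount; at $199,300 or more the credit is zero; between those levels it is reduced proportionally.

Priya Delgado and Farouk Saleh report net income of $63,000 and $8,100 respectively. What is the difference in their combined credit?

$3,500

Priya ($63,000): Veteran's Credit: income exceeds $39,200 by $23,800, which is 20 full-or-partial $1,250 increments; reduction = 20 × $175 = $3,500, leaving $1,137. Earned Income Credit: $63,000 is at or below the $194,300 threshold, so the full $7,420 applies. total $1,137 + $7,420 = $8,557
Farouk ($8,100): Veteran's Credit: $8,100 is at or below the $39,200 threshold, so the full $4,637 applies. Earned Income Credit: $8,100 is at or below the $194,300 threshold, so the full $7,420 applies. total $4,637 + $7,420 = $12,057
Difference: |$8,557 − $12,057| = $3,500.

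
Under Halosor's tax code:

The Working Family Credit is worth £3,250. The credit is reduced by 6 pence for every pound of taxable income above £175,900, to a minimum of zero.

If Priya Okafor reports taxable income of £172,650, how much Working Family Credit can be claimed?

£3,250

Working Family Credit: £172,650 is at or below the £175,900 threshold, so the full £3,250 applies.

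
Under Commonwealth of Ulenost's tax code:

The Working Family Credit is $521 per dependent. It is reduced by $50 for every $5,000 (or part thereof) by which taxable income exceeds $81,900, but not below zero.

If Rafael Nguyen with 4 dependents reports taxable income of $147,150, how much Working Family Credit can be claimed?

$1,384

Working Family Credit: base = 4 × $521 = $2,084. income exceeds $81,900 by $65,250, which is 14 full-or-partial $5,000 increments; reduction = 14 × $50 = $700, leaving $1,384.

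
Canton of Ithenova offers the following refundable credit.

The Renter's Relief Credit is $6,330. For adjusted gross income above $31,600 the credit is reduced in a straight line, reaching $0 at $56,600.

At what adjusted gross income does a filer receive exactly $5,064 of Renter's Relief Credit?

$36,600

$5,064 is 5,064/6,330 of the full $6,330, so 1,266/6,330 of the $25,000 range has been used: income = $31,600 + $25,000 × 1,266/6,330 = $36,600.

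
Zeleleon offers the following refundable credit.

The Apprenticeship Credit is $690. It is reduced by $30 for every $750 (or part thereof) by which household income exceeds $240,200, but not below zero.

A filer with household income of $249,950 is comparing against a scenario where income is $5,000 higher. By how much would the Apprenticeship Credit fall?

$210

At $249,950 — income exceeds $240,200 by $9,750, which is 13 full-or-partial $750 increments; reduction = 13 × $30 = $390, leaving $300.
At $254,950 — income exceeds $240,200 by $14,750, which is 20 full-or-partial $750 increments; reduction = 20 × $30 = $600, leaving $90.
Lost: $300 − $90 = $210.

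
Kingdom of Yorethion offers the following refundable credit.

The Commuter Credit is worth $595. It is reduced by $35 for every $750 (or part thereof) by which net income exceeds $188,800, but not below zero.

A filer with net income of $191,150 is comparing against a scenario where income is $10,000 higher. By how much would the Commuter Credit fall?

At $191,150 — income exceeds $188,800 by $2,350, which is 4 full-or-partial $750 increments; reduction = 4 × $35 = $140, leaving $455.
At $201,150 — income exceeds $188,800 by $12,350 → 17 increments × $35 = $595 ≥ base, so the credit is $0.
Lost: $455 − $0 = $455.

$455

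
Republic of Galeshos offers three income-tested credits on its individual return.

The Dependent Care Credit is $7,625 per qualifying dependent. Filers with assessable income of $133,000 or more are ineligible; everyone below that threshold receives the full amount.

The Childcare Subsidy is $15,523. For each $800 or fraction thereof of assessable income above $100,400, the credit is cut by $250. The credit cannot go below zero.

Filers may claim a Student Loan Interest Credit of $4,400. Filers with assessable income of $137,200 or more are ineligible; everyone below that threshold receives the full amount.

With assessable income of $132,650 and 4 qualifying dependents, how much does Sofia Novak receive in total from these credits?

$40,173

Dependent Care Credit: base = 4 × $7,625 = $30,500. $132,650 is below the $133,000 cutoff, so the full $30,500 applies.
Childcare Subsidy: income exceeds $100,400 by $32,250, which is 41 full-or-partial $800 increments; reduction = 41 × $250 = $10,250, leaving $5,273.
Student Loan Interest Credit: $132,650 is below the $137,200 cutoff, so the full $4,400 applies.
Total: $30,500 + $5,273 + $4,400 = $40,173.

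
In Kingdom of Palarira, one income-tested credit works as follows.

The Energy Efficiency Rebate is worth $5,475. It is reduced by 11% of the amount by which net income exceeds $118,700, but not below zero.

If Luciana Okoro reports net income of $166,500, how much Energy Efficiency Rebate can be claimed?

$217

Energy Efficiency Rebate: 11% of the $47,800 excess over $118,700 is $5,258; credit = $5,475 − $5,258 = $217.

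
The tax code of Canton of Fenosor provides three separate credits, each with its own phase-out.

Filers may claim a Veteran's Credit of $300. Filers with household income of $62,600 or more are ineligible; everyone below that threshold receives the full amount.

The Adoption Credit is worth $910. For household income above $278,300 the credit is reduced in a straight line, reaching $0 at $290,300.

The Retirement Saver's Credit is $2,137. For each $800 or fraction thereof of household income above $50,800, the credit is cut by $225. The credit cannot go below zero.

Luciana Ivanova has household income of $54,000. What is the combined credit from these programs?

Veteran's Credit: $54,000 is below the $62,600 cutoff, so the full $300 applies.
Adoption Credit: $54,000 is at or below the $278,300 threshold, so the full $910 applies.
Retirement Saver's Credit: income exceeds $50,800 by $3,200, which is 4 full-or-partial $800 increments; reduction = 4 × $225 = $900, leaving $1,237.
Total: $300 + $910 + $1,237 = $2,447.

$2,447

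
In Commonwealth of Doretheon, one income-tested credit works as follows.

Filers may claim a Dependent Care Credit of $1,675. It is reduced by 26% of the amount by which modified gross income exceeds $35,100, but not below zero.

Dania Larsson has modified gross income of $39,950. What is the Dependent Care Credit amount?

$414

Dependent Care Credit: 26% of the $4,850 excess over $35,100 is $1,261; credit = $1,675 − $1,261 = $414.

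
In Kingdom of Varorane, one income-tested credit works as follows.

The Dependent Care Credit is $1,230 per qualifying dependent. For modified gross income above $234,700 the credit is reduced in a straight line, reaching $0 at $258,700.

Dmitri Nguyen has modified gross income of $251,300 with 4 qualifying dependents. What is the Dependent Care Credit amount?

$1,517

Dependent Care Credit: base = 4 × $1,230 = $4,920. $251,300 is $16,600 into a $24,000 phase-out range, leaving 7,400/24,000 of the credit: $4,920 × 7,400/24,000 = $1,517.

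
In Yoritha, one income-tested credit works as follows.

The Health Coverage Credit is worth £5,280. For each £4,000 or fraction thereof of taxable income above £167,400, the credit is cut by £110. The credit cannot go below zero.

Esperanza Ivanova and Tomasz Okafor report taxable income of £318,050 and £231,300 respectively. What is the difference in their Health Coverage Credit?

£2,420

Esperanza (£318,050): Health Coverage Credit: income exceeds £167,400 by £150,650, which is 38 full-or-partial £4,000 increments; reduction = 38 × £110 = £4,180, leaving £1,100.
Tomasz (£231,300): Health Coverage Credit: income exceeds £167,400 by £63,900, which is 16 full-or-partial £4,000 increments; reduction = 16 × £110 = £1,760, leaving £3,520.
Difference: |£1,100 − £3,520| = £2,420.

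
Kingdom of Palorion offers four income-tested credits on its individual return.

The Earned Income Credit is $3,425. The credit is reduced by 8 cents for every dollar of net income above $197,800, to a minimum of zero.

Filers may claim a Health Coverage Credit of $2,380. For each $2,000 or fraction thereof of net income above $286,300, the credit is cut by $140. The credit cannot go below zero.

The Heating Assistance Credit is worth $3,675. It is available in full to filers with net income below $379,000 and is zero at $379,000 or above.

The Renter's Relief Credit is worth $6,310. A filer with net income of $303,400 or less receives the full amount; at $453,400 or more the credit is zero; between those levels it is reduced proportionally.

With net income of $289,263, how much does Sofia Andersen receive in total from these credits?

Earned Income Credit: 8% of the $91,463 excess over $197,800 is $7,317.04 ≥ base, so the credit is $0.
Health Coverage Credit: income exceeds $286,300 by $2,963, which is 2 full-or-partial $2,000 increments; reduction = 2 × $140 = $280, leaving $2,100.
Heating Assistance Credit: $289,263 is below the $379,000 cutoff, so the full $3,675 applies.
Renter's Relief Credit: $289,263 is at or below the $303,400 threshold, so the full $6,310 applies.
Total: $0 + $2,100 + $3,675 + $6,310 = $12,085.

$12,085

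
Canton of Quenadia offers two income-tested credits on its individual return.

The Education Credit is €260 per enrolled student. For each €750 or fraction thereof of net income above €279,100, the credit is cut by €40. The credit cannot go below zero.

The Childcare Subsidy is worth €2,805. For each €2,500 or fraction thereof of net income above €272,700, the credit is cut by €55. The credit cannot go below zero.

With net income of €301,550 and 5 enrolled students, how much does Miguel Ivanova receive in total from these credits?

Education Credit: base = 5 × €260 = €1,300. income exceeds €279,100 by €22,450, which is 30 full-or-partial €750 increments; reduction = 30 × €40 = €1,200, leaving €100.
Childcare Subsidy: income exceeds €272,700 by €28,850, which is 12 full-or-partial €2,500 increments; reduction = 12 × €55 = €660, leaving €2,145.
Total: €100 + €2,145 = €2,245.

€2,245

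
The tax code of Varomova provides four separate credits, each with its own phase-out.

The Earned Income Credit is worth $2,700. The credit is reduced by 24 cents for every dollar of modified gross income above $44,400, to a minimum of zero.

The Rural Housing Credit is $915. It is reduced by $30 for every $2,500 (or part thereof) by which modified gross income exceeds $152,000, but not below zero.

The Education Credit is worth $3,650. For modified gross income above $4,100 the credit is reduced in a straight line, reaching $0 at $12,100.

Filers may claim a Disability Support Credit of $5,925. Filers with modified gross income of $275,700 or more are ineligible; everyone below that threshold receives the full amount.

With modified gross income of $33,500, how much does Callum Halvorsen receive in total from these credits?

Earned Income Credit: $33,500 is at or below the $44,400 threshold, so the full $2,700 applies.
Rural Housing Credit: $33,500 is at or below the $152,000 threshold, so the full $915 applies.
Education Credit: $33,500 is at or above $12,100, so the credit is $0.
Disability Support Credit: $33,500 is below the $275,700 cutoff, so the full $5,925 applies.
Total: $2,700 + $915 + $0 + $5,925 = $9,540.

$9,540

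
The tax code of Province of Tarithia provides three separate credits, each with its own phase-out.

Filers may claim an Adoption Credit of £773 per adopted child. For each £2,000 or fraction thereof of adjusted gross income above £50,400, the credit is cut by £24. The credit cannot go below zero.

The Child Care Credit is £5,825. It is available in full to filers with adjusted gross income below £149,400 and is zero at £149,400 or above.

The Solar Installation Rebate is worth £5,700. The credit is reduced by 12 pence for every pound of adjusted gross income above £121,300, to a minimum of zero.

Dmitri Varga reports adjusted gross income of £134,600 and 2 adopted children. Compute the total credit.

£10,443

Adoption Credit: base = 2 × £773 = £1,546. income exceeds £50,400 by £84,200, which is 43 full-or-partial £2,000 increments; reduction = 43 × £24 = £1,032, leaving £514.
Child Care Credit: £134,600 is below the £149,400 cutoff, so the full £5,825 applies.
Solar Installation Rebate: 12% of the £13,300 excess over £121,300 is £1,596; credit = £5,700 − £1,596 = £4,104.
Total: £514 + £5,825 + £4,104 = £10,443.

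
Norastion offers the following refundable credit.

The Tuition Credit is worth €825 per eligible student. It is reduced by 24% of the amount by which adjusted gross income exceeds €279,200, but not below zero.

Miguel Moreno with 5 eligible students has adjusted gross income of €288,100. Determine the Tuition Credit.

€1,989

Tuition Credit: base = 5 × €825 = €4,125. 24% of the €8,900 excess over €279,200 is €2,136; credit = €4,125 − €2,136 = €1,989.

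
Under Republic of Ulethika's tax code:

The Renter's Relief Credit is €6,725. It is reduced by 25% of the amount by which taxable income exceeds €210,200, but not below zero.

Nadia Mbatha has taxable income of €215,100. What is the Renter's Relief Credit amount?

Renter's Relief Credit: 25% of the €4,900 excess over €210,200 is €1,225; credit = €6,725 − €1,225 = €5,500.

€5,500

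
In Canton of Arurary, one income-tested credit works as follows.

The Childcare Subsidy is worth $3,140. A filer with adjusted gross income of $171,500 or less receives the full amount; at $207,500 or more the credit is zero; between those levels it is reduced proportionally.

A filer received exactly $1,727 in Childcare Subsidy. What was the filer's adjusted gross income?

$1,727 is 1,727/3,140 of the full $3,140, so 1,413/3,140 of the $36,000 range has been used: income = $171,500 + $36,000 × 1,413/3,140 = $187,700.

$187,700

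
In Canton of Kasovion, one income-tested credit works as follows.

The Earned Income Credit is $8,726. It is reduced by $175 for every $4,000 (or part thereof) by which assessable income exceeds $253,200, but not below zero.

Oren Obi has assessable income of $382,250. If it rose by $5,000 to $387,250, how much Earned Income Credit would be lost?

$175

At $382,250 — income exceeds $253,200 by $129,050, which is 33 full-or-partial $4,000 increments; reduction = 33 × $175 = $5,775, leaving $2,951.
At $387,250 — income exceeds $253,200 by $134,050, which is 34 full-or-partial $4,000 increments; reduction = 34 × $175 = $5,950, leaving $2,776.
Lost: $2,951 − $2,776 = $175.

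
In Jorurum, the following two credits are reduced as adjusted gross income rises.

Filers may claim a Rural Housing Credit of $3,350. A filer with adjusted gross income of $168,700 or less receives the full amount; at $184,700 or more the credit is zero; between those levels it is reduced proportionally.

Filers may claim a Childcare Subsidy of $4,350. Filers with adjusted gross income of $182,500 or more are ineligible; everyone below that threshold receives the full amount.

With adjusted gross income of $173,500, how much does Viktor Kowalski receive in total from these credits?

$6,695

Rural Housing Credit: $173,500 is $4,800 into a $16,000 phase-out range, leaving 11,200/16,000 of the credit: $3,350 × 11,200/16,000 = $2,345.
Childcare Subsidy: $173,500 is below the $182,500 cutoff, so the full $4,350 applies.
Total: $2,345 + $4,350 = $6,695.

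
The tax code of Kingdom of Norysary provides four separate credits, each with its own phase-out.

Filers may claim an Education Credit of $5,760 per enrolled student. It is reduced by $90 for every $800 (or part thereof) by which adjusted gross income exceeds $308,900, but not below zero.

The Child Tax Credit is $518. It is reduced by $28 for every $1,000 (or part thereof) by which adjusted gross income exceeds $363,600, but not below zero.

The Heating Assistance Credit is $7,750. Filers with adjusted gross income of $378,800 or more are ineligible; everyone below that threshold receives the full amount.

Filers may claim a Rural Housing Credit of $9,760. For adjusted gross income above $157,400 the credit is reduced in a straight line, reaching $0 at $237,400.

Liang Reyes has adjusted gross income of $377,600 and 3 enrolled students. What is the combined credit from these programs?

Education Credit: base = 3 × $5,760 = $17,280. income exceeds $308,900 by $68,700, which is 86 full-or-partial $800 increments; reduction = 86 × $90 = $7,740, leaving $9,540.
Child Tax Credit: income exceeds $363,600 by $14,000, which is 14 full-or-partial $1,000 increments; reduction = 14 × $28 = $392, leaving $126.
Heating Assistance Credit: $377,600 is below the $378,800 cutoff, so the full $7,750 applies.
Rural Housing Credit: $377,600 is at or above $237,400, so the credit is $0.
Total: $9,540 + $126 + $7,750 + $0 = $17,416.

$17,416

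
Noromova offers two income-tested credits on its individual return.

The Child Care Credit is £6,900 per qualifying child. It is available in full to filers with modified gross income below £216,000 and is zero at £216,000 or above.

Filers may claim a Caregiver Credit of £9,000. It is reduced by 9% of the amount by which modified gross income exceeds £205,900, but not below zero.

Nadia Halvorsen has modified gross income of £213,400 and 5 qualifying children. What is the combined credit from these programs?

£42,825

Child Care Credit: base = 5 × £6,900 = £34,500. £213,400 is below the £216,000 cutoff, so the full £34,500 applies.
Caregiver Credit: 9% of the £7,500 excess over £205,900 is £675; credit = £9,000 − £675 = £8,325.
Total: £34,500 + £8,325 = £42,825.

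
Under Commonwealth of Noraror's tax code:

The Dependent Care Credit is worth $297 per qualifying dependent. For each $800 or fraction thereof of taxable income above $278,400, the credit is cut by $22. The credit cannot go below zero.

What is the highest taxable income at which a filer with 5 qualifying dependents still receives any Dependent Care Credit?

$332,000

Full credit = 5 × $297 = $1,485.
After 67 increments the reduction is 67 × $22 = $1,474, leaving $11; one more increment wipes it out. Increment 67 ends at excess 67 × $800 = $53,600, so the highest qualifying income is $278,400 + $53,600 = $332,000.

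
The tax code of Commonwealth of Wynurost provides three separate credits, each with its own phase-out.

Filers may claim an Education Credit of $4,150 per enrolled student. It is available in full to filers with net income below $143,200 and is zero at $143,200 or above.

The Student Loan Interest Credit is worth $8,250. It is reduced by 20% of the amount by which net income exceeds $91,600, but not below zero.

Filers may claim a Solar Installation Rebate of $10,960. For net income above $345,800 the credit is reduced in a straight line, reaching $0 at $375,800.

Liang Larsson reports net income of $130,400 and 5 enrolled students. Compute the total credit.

Education Credit: base = 5 × $4,150 = $20,750. $130,400 is below the $143,200 cutoff, so the full $20,750 applies.
Student Loan Interest Credit: 20% of the $38,800 excess over $91,600 is $7,760; credit = $8,250 − $7,760 = $490.
Solar Installation Rebate: $130,400 is at or below the $345,800 threshold, so the full $10,960 applies.
Total: $20,750 + $490 + $10,960 = $32,200.

$32,200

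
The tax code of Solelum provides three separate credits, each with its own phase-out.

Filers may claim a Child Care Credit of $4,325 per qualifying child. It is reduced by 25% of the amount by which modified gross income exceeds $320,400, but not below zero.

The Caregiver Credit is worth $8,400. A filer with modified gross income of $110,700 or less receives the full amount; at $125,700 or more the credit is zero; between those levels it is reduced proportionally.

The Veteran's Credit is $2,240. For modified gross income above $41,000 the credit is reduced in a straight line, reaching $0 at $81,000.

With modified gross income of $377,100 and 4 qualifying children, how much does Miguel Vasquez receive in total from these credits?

$3,125

Child Care Credit: base = 4 × $4,325 = $17,300. 25% of the $56,700 excess over $320,400 is $14,175; credit = $17,300 − $14,175 = $3,125.
Caregiver Credit: $377,100 is at or above $125,700, so the credit is $0.
Veteran's Credit: $377,100 is at or above $81,000, so the credit is $0.
Total: $3,125 + $0 + $0 = $3,125.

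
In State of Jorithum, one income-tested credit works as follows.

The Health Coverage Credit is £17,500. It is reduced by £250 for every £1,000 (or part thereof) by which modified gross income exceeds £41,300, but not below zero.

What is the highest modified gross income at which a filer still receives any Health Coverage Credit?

£110,300

After 69 increments the reduction is 69 × £250 = £17,250, leaving £250; one more increment wipes it out. Increment 69 ends at excess 69 × £1,000 = £69,000, so the highest qualifying income is £41,300 + £69,000 = £110,300.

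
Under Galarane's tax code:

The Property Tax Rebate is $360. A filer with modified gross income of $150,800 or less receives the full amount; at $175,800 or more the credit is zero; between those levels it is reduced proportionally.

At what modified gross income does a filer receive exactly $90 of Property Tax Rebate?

$169,550

$90 is 90/360 of the full $360, so 270/360 of the $25,000 range has been used: income = $150,800 + $25,000 × 270/360 = $169,550.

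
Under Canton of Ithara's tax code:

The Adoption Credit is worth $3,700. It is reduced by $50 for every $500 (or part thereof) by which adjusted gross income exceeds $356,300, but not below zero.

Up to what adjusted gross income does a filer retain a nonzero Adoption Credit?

$392,800

After 73 increments the reduction is 73 × $50 = $3,650, leaving $50; one more increment wipes it out. Increment 73 ends at excess 73 × $500 = $36,500, so the highest qualifying income is $356,300 + $36,500 = $392,800.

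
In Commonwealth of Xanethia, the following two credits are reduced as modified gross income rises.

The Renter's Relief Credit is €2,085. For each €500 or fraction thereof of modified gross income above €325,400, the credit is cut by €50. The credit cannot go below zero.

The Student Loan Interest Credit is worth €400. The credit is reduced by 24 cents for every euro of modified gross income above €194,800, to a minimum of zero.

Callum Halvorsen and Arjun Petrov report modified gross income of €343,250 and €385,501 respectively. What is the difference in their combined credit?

Callum (€343,250): Renter's Relief Credit: income exceeds €325,400 by €17,850, which is 36 full-or-partial €500 increments; reduction = 36 × €50 = €1,800, leaving €285. Student Loan Interest Credit: 24% of the €148,450 excess over €194,800 is €35,628 ≥ base, so the credit is €0. total €285 + €0 = €285
Arjun (€385,501): Renter's Relief Credit: income exceeds €325,400 by €60,101 → 121 increments × €50 = €6,050 ≥ base, so the credit is €0. Student Loan Interest Credit: 24% of the €190,701 excess over €194,800 is €45,768.24 ≥ base, so the credit is €0. total €0 + €0 = €0
Difference: |€285 − €0| = €285.

€285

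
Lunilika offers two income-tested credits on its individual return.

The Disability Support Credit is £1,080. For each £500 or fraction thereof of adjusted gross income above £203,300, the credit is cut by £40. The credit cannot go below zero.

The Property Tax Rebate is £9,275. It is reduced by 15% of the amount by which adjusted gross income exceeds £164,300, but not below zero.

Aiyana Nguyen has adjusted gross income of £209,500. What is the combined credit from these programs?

Disability Support Credit: income exceeds £203,300 by £6,200, which is 13 full-or-partial £500 increments; reduction = 13 × £40 = £520, leaving £560.
Property Tax Rebate: 15% of the £45,200 excess over £164,300 is £6,780; credit = £9,275 − £6,780 = £2,495.
Total: £560 + £2,495 = £3,055.

£3,055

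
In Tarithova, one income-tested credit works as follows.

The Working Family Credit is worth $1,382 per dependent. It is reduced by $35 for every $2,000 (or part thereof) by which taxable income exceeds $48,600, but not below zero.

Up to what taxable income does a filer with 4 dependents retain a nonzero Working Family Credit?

$362,600

Full credit = 4 × $1,382 = $5,528.
After 157 increments the reduction is 157 × $35 = $5,495, leaving $33; one more increment wipes it out. Increment 157 ends at excess 157 × $2,000 = $314,000, so the highest qualifying income is $48,600 + $314,000 = $362,600.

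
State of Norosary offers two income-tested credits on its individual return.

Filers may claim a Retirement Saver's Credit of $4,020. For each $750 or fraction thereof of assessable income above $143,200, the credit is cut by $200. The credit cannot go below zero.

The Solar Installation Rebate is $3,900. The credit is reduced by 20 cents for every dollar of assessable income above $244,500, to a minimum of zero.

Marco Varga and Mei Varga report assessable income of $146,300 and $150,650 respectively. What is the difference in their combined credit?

$1,000

Marco ($146,300): Retirement Saver's Credit: income exceeds $143,200 by $3,100, which is 5 full-or-partial $750 increments; reduction = 5 × $200 = $1,000, leaving $3,020. Solar Installation Rebate: $146,300 is at or below the $244,500 threshold, so the full $3,900 applies. total $3,020 + $3,900 = $6,920
Mei ($150,650): Retirement Saver's Credit: income exceeds $143,200 by $7,450, which is 10 full-or-partial $750 increments; reduction = 10 × $200 = $2,000, leaving $2,020. Solar Installation Rebate: $150,650 is at or below the $244,500 threshold, so the full $3,900 applies. total $2,020 + $3,900 = $5,920
Difference: |$6,920 − $5,920| = $1,000.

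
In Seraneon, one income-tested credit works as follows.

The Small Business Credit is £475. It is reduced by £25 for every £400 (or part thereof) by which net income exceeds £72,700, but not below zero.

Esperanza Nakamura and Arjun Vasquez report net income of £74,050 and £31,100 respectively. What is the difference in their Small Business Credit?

£100

Esperanza (£74,050): Small Business Credit: income exceeds £72,700 by £1,350, which is 4 full-or-partial £400 increments; reduction = 4 × £25 = £100, leaving £375.
Arjun (£31,100): Small Business Credit: £31,100 is at or below the £72,700 threshold, so the full £475 applies.
Difference: |£375 − £475| = £100.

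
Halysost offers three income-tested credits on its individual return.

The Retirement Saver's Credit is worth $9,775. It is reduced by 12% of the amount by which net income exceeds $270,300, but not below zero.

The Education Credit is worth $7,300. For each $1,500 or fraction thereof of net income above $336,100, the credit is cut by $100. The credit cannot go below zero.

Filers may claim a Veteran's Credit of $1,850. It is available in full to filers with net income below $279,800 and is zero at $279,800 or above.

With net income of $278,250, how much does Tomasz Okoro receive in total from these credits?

Retirement Saver's Credit: 12% of the $7,950 excess over $270,300 is $954; credit = $9,775 − $954 = $8,821.
Education Credit: $278,250 is at or below the $336,100 threshold, so the full $7,300 applies.
Veteran's Credit: $278,250 is below the $279,800 cutoff, so the full $1,850 applies.
Total: $8,821 + $7,300 + $1,850 = $17,971.

$17,971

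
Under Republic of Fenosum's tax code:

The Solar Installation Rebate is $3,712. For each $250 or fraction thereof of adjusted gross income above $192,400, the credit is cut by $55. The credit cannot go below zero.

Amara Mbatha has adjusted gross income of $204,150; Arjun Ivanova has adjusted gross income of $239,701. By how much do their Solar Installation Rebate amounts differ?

$1,127

Amara ($204,150): Solar Installation Rebate: income exceeds $192,400 by $11,750, which is 47 full-or-partial $250 increments; reduction = 47 × $55 = $2,585, leaving $1,127.
Arjun ($239,701): Solar Installation Rebate: income exceeds $192,400 by $47,301 → 190 increments × $55 = $10,450 ≥ base, so the credit is $0.
Difference: |$1,127 − $0| = $1,127.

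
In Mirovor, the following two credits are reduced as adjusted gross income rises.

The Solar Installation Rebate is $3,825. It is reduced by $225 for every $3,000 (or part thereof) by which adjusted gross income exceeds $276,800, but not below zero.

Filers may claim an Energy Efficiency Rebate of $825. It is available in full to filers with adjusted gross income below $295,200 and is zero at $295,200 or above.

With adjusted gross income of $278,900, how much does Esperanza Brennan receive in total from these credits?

Solar Installation Rebate: income exceeds $276,800 by $2,100, which is 1 full-or-partial $3,000 increment; reduction = 1 × $225 = $225, leaving $3,600.
Energy Efficiency Rebate: $278,900 is below the $295,200 cutoff, so the full $825 applies.
Total: $3,600 + $825 = $4,425.

$4,425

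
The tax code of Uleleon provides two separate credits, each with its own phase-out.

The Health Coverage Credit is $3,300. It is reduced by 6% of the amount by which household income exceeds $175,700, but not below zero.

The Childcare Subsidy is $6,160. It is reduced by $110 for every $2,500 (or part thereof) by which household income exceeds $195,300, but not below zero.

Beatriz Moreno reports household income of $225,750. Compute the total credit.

Health Coverage Credit: 6% of the $50,050 excess over $175,700 is $3,003; credit = $3,300 − $3,003 = $297.
Childcare Subsidy: income exceeds $195,300 by $30,450, which is 13 full-or-partial $2,500 increments; reduction = 13 × $110 = $1,430, leaving $4,730.
Total: $297 + $4,730 = $5,027.

$5,027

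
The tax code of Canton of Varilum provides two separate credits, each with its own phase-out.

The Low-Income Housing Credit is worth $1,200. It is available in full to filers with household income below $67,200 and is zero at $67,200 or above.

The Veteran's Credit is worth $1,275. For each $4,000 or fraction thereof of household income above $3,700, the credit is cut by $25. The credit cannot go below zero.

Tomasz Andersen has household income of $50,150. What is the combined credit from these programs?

$2,175

Low-Income Housing Credit: $50,150 is below the $67,200 cutoff, so the full $1,200 applies.
Veteran's Credit: income exceeds $3,700 by $46,450, which is 12 full-or-partial $4,000 increments; reduction = 12 × $25 = $300, leaving $975.
Total: $1,200 + $975 = $2,175.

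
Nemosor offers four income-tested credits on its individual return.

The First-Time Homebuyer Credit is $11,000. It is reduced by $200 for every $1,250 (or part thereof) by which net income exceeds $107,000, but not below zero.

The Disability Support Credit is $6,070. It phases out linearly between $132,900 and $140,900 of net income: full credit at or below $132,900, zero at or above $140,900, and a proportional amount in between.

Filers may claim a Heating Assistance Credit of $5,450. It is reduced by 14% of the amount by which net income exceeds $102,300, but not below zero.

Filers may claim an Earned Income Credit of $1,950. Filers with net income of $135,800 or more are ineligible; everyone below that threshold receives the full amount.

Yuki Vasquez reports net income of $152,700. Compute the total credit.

First-Time Homebuyer Credit: income exceeds $107,000 by $45,700, which is 37 full-or-partial $1,250 increments; reduction = 37 × $200 = $7,400, leaving $3,600.
Disability Support Credit: $152,700 is at or above $140,900, so the credit is $0.
Heating Assistance Credit: 14% of the $50,400 excess over $102,300 is $7,056 ≥ base, so the credit is $0.
Earned Income Credit: $152,700 meets or exceeds the $135,800 cutoff, so the credit is $0.
Total: $3,600 + $0 + $0 + $0 = $3,600.

$3,600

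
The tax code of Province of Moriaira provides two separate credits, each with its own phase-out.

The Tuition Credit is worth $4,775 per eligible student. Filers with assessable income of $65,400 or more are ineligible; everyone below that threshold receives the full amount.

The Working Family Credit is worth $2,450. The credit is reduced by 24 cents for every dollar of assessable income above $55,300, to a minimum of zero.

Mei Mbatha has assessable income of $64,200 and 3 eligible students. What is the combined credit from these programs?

$14,639

Tuition Credit: base = 3 × $4,775 = $14,325. $64,200 is below the $65,400 cutoff, so the full $14,325 applies.
Working Family Credit: 24% of the $8,900 excess over $55,300 is $2,136; credit = $2,450 − $2,136 = $314.
Total: $14,325 + $314 = $14,639.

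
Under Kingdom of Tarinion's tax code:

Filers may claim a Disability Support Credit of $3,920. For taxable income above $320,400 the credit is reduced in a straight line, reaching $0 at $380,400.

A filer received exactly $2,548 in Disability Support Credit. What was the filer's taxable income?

$2,548 is 2,548/3,920 of the full $3,920, so 1,372/3,920 of the $60,000 range has been used: income = $320,400 + $60,000 × 1,372/3,920 = $341,400.

$341,400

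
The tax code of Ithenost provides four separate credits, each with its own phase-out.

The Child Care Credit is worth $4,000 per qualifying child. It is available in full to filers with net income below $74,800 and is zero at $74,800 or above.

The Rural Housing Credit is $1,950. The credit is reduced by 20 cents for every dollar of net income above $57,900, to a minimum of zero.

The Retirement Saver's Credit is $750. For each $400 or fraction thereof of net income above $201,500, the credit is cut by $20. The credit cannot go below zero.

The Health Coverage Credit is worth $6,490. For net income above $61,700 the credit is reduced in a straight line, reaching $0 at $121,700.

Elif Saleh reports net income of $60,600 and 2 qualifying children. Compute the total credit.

$16,650

Child Care Credit: base = 2 × $4,000 = $8,000. $60,600 is below the $74,800 cutoff, so the full $8,000 applies.
Rural Housing Credit: 20% of the $2,700 excess over $57,900 is $540; credit = $1,950 − $540 = $1,410.
Retirement Saver's Credit: $60,600 is at or below the $201,500 threshold, so the full $750 applies.
Health Coverage Credit: $60,600 is at or below the $61,700 threshold, so the full $6,490 applies.
Total: $8,000 + $1,410 + $750 + $6,490 = $16,650.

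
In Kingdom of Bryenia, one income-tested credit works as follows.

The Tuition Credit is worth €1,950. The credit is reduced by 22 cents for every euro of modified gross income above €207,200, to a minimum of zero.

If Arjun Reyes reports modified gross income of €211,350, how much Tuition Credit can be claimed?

Tuition Credit: 22% of the €4,150 excess over €207,200 is €913; credit = €1,950 − €913 = €1,037.

€1,037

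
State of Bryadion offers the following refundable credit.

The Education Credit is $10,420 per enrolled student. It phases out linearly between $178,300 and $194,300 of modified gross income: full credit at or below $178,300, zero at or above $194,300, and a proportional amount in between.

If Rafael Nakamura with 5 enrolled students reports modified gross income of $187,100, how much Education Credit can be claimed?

$23,445

Education Credit: base = 5 × $10,420 = $52,100. $187,100 is $8,800 into a $16,000 phase-out range, leaving 7,200/16,000 of the credit: $52,100 × 7,200/16,000 = $23,445.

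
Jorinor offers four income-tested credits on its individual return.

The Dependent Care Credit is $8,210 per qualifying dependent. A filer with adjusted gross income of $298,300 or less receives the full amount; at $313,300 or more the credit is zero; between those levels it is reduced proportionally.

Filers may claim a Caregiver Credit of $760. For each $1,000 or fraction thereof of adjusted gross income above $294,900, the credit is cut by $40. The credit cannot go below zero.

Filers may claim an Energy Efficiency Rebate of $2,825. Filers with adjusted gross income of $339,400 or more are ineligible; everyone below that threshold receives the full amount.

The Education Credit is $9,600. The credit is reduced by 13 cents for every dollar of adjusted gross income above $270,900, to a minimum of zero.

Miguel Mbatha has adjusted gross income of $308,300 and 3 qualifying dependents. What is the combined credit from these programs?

$15,973

Dependent Care Credit: base = 3 × $8,210 = $24,630. $308,300 is $10,000 into a $15,000 phase-out range, leaving 5,000/15,000 of the credit: $24,630 × 5,000/15,000 = $8,210.
Caregiver Credit: income exceeds $294,900 by $13,400, which is 14 full-or-partial $1,000 increments; reduction = 14 × $40 = $560, leaving $200.
Energy Efficiency Rebate: $308,300 is below the $339,400 cutoff, so the full $2,825 applies.
Education Credit: 13% of the $37,400 excess over $270,900 is $4,862; credit = $9,600 − $4,862 = $4,738.
Total: $8,210 + $200 + $2,825 + $4,738 = $15,973.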